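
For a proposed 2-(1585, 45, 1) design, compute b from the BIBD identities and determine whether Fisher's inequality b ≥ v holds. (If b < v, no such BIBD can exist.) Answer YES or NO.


b = λv(v − 1)/(k(k − 1)) = 1·1585·1584/(45·44) = 2510640/1980 = 1268.
Compare with v = 1585: b < v, so Fisher's inequality fails.

NO


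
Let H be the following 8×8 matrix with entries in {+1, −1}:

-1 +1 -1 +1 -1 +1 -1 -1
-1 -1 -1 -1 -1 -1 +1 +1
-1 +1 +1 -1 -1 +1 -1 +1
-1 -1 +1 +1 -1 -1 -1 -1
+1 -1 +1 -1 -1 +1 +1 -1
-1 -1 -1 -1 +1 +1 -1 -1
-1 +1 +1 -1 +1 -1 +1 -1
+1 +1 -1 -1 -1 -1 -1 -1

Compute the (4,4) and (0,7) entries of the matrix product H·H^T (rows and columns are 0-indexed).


Row 0 of H: [-1, 1, -1, 1, -1, 1, -1, -1].
Row 4 of H: [1, -1, 1, -1, -1, 1, 1, -1].
Row 7 of H: [1, 1, -1, -1, -1, -1, -1, -1].
(H·H^T)[4][4] = Σ_j H[4][j]·H[4][j] = (1)² + (-1)² + (1)² + (-1)² + (-1)² + (1)² + (1)² + (-1)² = 1 + 1 + 1 + 1 + 1 + 1 + 1 + 1 = 8.
(H·H^T)[0][7] = Σ_j H[0][j]·H[7][j] = (-1)·(1) + (1)·(1) + (-1)·(-1) + (1)·(-1) + (-1)·(-1) + (1)·(-1) + (-1)·(-1) + (-1)·(-1) = -1 + 1 + 1 + -1 + 1 + -1 + 1 + 1 = 2.
Rows 0 and 7 are not orthogonal (dot product = 2 ≠ 0), so H is not a Hadamard matrix.

(4,4) entry = 8; (0,7) entry = 2.


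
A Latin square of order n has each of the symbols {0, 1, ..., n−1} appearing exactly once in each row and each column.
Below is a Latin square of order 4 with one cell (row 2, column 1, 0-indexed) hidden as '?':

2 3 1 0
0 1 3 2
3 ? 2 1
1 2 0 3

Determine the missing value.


Row 2 contains symbols [1, 2, 3] — missing [0].
Column 1 contains symbols [1, 2, 3] — missing [0].
The missing symbol must appear in both missing sets; intersection = [0].
Therefore the hidden value is 0.

Missing value = 0.


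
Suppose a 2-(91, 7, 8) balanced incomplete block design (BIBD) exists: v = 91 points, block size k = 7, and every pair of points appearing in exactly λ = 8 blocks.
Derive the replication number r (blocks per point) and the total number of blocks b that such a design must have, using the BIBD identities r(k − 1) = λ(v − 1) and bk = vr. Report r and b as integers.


Any 2-(v, k, λ) BIBD satisfies two necessary conditions:
  (i)  Each point sits in r blocks, and counting incidences through any fixed point gives r(k − 1) = λ(v − 1), so r = λ(v − 1)/(k − 1).
  (ii) Total incidences bk = vr, so b = vr/k.
Step 1: r = λ(v − 1)/(k − 1) = 8·(91 − 1)/(7 − 1) = 8·90/6 = 720/6 = 120.
Step 2: b = vr/k = 91·120/7 = 10920/7 = 1560.
Check integrality: r = 120 ∈ Z ✓, b = 1560 ∈ Z ✓.
(These identities are necessary conditions: they determine r and b for any design with these parameters, but do not by themselves prove that one exists.)

r = 120, b = 1560.


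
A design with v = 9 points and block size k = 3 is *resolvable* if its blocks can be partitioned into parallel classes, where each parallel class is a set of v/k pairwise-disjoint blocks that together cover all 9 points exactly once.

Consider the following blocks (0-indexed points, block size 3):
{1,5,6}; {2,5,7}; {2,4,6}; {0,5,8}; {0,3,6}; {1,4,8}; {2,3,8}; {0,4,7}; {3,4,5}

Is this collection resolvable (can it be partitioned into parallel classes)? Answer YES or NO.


v = 9, block size k = 3, number of blocks = 9.
For resolvability, blocks must partition into parallel classes of size v/k = 3.
Total blocks must therefore be a multiple of 3: 9 = 3·3 + 0 ⇒ divisible ✓.
Consider block {2,4,6}. The only other block(s) in the collection disjoint from it are {0,5,8} — just 1 block(s). Any parallel class containing {2,4,6} would need 2 other blocks each disjoint from it, so no parallel class of size 3 can contain {2,4,6}.
Since every block must belong to some parallel class in a resolution, the collection cannot be partitioned into parallel classes.
Resolvable? NO.

NO


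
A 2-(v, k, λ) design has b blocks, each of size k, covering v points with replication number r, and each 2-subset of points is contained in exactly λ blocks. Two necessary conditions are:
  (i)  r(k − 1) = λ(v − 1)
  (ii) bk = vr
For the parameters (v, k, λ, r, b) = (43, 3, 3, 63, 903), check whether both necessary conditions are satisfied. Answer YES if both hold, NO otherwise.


Condition (i): r(k − 1) = 63·2 = 126; λ(v − 1) = 3·42 = 126. Match? YES.
Condition (ii): bk = 903·3 = 2709; vr = 43·63 = 2709. Match? YES.
Both conditions hold? YES.

YES


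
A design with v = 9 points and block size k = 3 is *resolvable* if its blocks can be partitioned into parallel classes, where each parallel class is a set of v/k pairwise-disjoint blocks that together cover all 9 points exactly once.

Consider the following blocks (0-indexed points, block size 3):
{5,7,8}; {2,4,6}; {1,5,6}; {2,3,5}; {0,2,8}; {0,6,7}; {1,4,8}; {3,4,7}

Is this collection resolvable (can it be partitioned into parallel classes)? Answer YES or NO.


v = 9, block size k = 3, number of blocks = 8.
For resolvability, blocks must partition into parallel classes of size v/k = 3.
Total blocks must therefore be a multiple of 3: 8 = 3·2 + 2 ⇒ not divisible ✗.
Resolvable? NO.

NO


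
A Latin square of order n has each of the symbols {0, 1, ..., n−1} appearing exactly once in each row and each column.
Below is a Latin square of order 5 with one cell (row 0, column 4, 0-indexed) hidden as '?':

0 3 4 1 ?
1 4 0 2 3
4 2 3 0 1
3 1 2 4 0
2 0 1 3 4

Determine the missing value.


Row 0 contains symbols [0, 1, 3, 4] — missing [2].
Column 4 contains symbols [0, 1, 3, 4] — missing [2].
The missing symbol must appear in both missing sets; intersection = [2].
Therefore the hidden value is 2.

Missing value = 2.


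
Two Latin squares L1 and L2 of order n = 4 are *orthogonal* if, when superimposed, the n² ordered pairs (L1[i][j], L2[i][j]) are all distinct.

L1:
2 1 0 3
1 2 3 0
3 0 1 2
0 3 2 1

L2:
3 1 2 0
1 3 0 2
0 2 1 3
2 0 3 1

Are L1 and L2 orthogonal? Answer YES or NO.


Form the n² = 16 superimposed pairs (L1[i][j], L2[i][j]), row by row (rows and columns indexed from 0):
row 0: (2,3) (1,1) (0,2) (3,0)
row 1: (1,1) (2,3) (3,0) (0,2)
row 2: (3,0) (0,2) (1,1) (2,3)
row 3: (0,2) (3,0) (2,3) (1,1)
Orthogonality requires all 16 pairs distinct.
But the pair (1,1) repeats: cell (0,1) has L1 = 1, L2 = 1, and cell (1,0) has L1 = 1, L2 = 1.
A repeated pair means some other pair never occurs (only 4 distinct pairs out of 16), so the squares are not orthogonal.
Conclusion: NO.

NO


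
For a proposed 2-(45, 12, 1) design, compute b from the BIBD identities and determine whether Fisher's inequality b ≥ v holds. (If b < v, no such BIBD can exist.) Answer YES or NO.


r = λ(v − 1)/(k − 1) = 1·44/11 = 4.
b = vr/k = 45·4/12 = 15.
Fisher's inequality: b ≥ v ⇔ 15 ≥ 45? NO.

NO


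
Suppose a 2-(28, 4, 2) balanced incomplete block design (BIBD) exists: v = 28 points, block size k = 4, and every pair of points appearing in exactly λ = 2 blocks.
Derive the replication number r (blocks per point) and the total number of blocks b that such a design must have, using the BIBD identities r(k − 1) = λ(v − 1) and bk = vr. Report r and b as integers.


Any 2-(v, k, λ) BIBD satisfies two necessary conditions:
  (i)  Each point sits in r blocks, and counting incidences through any fixed point gives r(k − 1) = λ(v − 1), so r = λ(v − 1)/(k − 1).
  (ii) Total incidences bk = vr, so b = vr/k.
Step 1: r = λ(v − 1)/(k − 1) = 2·(28 − 1)/(4 − 1) = 2·27/3 = 54/3 = 18.
Step 2: b = vr/k = 28·18/4 = 504/4 = 126.
Check integrality: r = 18 ∈ Z ✓, b = 126 ∈ Z ✓.
(These identities are necessary conditions: they determine r and b for any design with these parameters, but do not by themselves prove that one exists.)

r = 18, b = 126.


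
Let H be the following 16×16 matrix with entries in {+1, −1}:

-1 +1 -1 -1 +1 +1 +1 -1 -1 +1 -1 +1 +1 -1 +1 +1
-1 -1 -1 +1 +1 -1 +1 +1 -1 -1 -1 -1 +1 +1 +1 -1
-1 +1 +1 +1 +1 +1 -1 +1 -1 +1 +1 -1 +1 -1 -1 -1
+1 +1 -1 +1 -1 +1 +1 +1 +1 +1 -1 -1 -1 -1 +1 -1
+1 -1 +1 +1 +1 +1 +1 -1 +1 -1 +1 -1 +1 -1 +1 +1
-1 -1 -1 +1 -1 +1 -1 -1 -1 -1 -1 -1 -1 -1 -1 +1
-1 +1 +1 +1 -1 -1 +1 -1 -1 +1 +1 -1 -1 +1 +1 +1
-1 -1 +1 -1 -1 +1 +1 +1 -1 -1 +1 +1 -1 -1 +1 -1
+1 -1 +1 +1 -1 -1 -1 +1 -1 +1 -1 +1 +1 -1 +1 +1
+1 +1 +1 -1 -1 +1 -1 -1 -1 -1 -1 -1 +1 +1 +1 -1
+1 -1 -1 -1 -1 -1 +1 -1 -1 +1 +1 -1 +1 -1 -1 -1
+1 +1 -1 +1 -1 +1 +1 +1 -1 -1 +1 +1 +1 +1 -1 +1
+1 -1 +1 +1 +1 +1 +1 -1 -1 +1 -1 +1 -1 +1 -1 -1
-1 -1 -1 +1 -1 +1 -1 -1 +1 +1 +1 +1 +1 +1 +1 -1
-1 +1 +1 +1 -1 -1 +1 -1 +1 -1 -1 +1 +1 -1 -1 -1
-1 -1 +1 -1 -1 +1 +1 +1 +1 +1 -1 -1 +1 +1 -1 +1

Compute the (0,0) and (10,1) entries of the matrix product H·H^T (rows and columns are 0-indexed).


Row 0 of H: [-1, 1, -1, -1, 1, 1, 1, -1, -1, 1, -1, 1, 1, -1, 1, 1].
Row 1 of H: [-1, -1, -1, 1, 1, -1, 1, 1, -1, -1, -1, -1, 1, 1, 1, -1].
Row 10 of H: [1, -1, -1, -1, -1, -1, 1, -1, -1, 1, 1, -1, 1, -1, -1, -1].
(H·H^T)[0][0] = Σ_j H[0][j]·H[0][j] = (-1)² + (1)² + (-1)² + (-1)² + (1)² + (1)² + (1)² + (-1)² + (-1)² + (1)² + (-1)² + (1)² + (1)² + (-1)² + (1)² + (1)² = 1 + 1 + 1 + 1 + 1 + 1 + 1 + 1 + 1 + 1 + 1 + 1 + 1 + 1 + 1 + 1 = 16.
(H·H^T)[10][1] = Σ_j H[10][j]·H[1][j] = (1)·(-1) + (-1)·(-1) + (-1)·(-1) + (-1)·(1) + (-1)·(1) + (-1)·(-1) + (1)·(1) + (-1)·(1) + (-1)·(-1) + (1)·(-1) + (1)·(-1) + (-1)·(-1) + (1)·(1) + (-1)·(1) + (-1)·(1) + (-1)·(-1) = -1 + 1 + 1 + -1 + -1 + 1 + 1 + -1 + 1 + -1 + -1 + 1 + 1 + -1 + -1 + 1 = 0.
So rows 10 and 1 are orthogonal; the diagonal entry equals n = 16.

(0,0) entry = 16; (10,1) entry = 0.


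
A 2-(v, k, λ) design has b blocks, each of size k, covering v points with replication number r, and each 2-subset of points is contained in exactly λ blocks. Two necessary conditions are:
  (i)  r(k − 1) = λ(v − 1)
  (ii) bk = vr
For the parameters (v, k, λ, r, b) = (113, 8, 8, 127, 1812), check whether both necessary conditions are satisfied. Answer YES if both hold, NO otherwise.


Condition (i): r(k − 1) = 127·7 = 889; λ(v − 1) = 8·112 = 896. Match? NO.
Condition (ii): bk = 1812·8 = 14496; vr = 113·127 = 14351. Match? NO.
Both conditions hold? NO.

NO


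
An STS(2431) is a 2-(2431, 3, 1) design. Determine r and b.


An STS(v) is a 2-(v, 3, 1) BIBD: block size k = 3, λ = 1.
Replication: r(k − 1) = λ(v − 1) ⇒ r·2 = 2431 − 1 = 2430 ⇒ r = 1215.
Block count: bk = vr ⇒ b·3 = 2431·1215 = 2953665 ⇒ b = 984555.
(Check via b = v(v − 1)/6 = 2431·2430/6 = 5907330/6 = 984555.)

r = 1215, b = 984555.


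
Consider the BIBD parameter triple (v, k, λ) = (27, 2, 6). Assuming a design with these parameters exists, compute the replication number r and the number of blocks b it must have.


Any 2-(v, k, λ) BIBD satisfies two necessary conditions:
  (i)  Each point sits in r blocks, and counting incidences through any fixed point gives r(k − 1) = λ(v − 1), so r = λ(v − 1)/(k − 1).
  (ii) Total incidences bk = vr, so b = vr/k.
Step 1: r = λ(v − 1)/(k − 1) = 6·(27 − 1)/(2 − 1) = 6·26/1 = 156/1 = 156.
Step 2: b = vr/k = 27·156/2 = 4212/2 = 2106.
Check integrality: r = 156 ∈ Z ✓, b = 2106 ∈ Z ✓.
(These identities are necessary conditions: they determine r and b for any design with these parameters, but do not by themselves prove that one exists.)

r = 156, b = 2106.


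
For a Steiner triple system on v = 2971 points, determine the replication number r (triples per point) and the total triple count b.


An STS(v) is a 2-(v, 3, 1) BIBD: block size k = 3, λ = 1.
Replication: r(k − 1) = λ(v − 1) ⇒ r·2 = 2971 − 1 = 2970 ⇒ r = 1485.
Block count: bk = vr ⇒ b·3 = 2971·1485 = 4411935 ⇒ b = 1470645.
(Check via b = v(v − 1)/6 = 2971·2970/6 = 8823870/6 = 1470645.)

r = 1485, b = 1470645.


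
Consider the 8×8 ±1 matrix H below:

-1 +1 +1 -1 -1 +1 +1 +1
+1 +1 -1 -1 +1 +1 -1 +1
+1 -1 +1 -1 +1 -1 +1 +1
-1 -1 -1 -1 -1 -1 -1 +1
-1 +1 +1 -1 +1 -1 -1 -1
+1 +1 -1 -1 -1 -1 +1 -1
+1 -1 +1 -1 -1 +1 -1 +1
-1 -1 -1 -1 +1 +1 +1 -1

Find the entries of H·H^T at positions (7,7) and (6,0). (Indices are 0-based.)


Row 0 of H: [-1, 1, 1, -1, -1, 1, 1, 1].
Row 6 of H: [1, -1, 1, -1, -1, 1, -1, 1].
Row 7 of H: [-1, -1, -1, -1, 1, 1, 1, -1].
(H·H^T)[7][7] = Σ_j H[7][j]·H[7][j] = (-1)² + (-1)² + (-1)² + (-1)² + (1)² + (1)² + (1)² + (-1)² = 1 + 1 + 1 + 1 + 1 + 1 + 1 + 1 = 8.
(H·H^T)[6][0] = Σ_j H[6][j]·H[0][j] = (1)·(-1) + (-1)·(1) + (1)·(1) + (-1)·(-1) + (-1)·(-1) + (1)·(1) + (-1)·(1) + (1)·(1) = -1 + -1 + 1 + 1 + 1 + 1 + -1 + 1 = 2.
Rows 6 and 0 are not orthogonal (dot product = 2 ≠ 0), so H is not a Hadamard matrix.

(7,7) entry = 8; (6,0) entry = 2.


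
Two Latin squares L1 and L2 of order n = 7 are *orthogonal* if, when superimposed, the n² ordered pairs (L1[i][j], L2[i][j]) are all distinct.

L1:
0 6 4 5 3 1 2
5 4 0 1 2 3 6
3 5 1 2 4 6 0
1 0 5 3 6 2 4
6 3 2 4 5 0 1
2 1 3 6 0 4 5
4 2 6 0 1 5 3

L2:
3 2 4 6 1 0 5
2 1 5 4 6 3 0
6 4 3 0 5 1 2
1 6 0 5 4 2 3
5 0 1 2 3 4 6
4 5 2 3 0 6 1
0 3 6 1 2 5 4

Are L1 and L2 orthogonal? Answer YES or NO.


Form the n² = 49 superimposed pairs (L1[i][j], L2[i][j]), row by row (rows and columns indexed from 0):
row 0: (0,3) (6,2) (4,4) (5,6) (3,1) (1,0) (2,5)
row 1: (5,2) (4,1) (0,5) (1,4) (2,6) (3,3) (6,0)
row 2: (3,6) (5,4) (1,3) (2,0) (4,5) (6,1) (0,2)
row 3: (1,1) (0,6) (5,0) (3,5) (6,4) (2,2) (4,3)
row 4: (6,5) (3,0) (2,1) (4,2) (5,3) (0,4) (1,6)
row 5: (2,4) (1,5) (3,2) (6,3) (0,0) (4,6) (5,1)
row 6: (4,0) (2,3) (6,6) (0,1) (1,2) (5,5) (3,4)
Orthogonality requires all 49 pairs distinct.
Check by first coordinate: for each symbol s of L1, list the L2 entries in the n cells where L1 = s; they must all differ.
  L1 = 0: L2 entries (in reading order) 3, 5, 2, 6, 4, 0, 1 — all 7 distinct ✓
  L1 = 1: L2 entries (in reading order) 0, 4, 3, 1, 6, 5, 2 — all 7 distinct ✓
  L1 = 2: L2 entries (in reading order) 5, 6, 0, 2, 1, 4, 3 — all 7 distinct ✓
  L1 = 3: L2 entries (in reading order) 1, 3, 6, 5, 0, 2, 4 — all 7 distinct ✓
  L1 = 4: L2 entries (in reading order) 4, 1, 5, 3, 2, 6, 0 — all 7 distinct ✓
  L1 = 5: L2 entries (in reading order) 6, 2, 4, 0, 3, 1, 5 — all 7 distinct ✓
  L1 = 6: L2 entries (in reading order) 2, 0, 1, 4, 5, 3, 6 — all 7 distinct ✓
Every symbol of L1 meets every symbol of L2 exactly once, so all 49 pairs are distinct (49 of 49).
Conclusion: YES.

YES


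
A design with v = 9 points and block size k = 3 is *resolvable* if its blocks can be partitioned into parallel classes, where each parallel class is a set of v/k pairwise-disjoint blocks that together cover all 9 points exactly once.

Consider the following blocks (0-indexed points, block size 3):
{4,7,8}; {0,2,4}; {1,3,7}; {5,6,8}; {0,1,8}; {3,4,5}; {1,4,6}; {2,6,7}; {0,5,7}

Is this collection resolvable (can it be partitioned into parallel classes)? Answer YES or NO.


v = 9, block size k = 3, number of blocks = 9.
For resolvability, blocks must partition into parallel classes of size v/k = 3.
Total blocks must therefore be a multiple of 3: 9 = 3·3 + 0 ⇒ divisible ✓.
Consider block {4,7,8}. It intersects every other block in the collection, so no parallel class of size 3 can contain it.
Since every block must belong to some parallel class in a resolution, the collection cannot be partitioned into parallel classes.
Resolvable? NO.

NO


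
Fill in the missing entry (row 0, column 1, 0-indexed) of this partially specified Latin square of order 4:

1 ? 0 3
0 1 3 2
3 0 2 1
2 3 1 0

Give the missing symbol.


Row 0 contains symbols [0, 1, 3] — missing [2].
Column 1 contains symbols [0, 1, 3] — missing [2].
The missing symbol must appear in both missing sets; intersection = [2].
Therefore the hidden value is 2.

Missing value = 2.


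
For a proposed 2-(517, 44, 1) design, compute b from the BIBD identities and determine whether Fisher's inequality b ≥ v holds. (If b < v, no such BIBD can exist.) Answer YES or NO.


r = λ(v − 1)/(k − 1) = 1·516/43 = 12.
b = vr/k = 517·12/44 = 141.
Fisher's inequality: b ≥ v ⇔ 141 ≥ 517? NO.

NO


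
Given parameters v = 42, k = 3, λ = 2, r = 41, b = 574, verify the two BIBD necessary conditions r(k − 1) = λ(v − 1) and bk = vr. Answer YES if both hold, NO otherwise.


Condition (i): r(k − 1) = 41·2 = 82; λ(v − 1) = 2·41 = 82. Match? YES.
Condition (ii): bk = 574·3 = 1722; vr = 42·41 = 1722. Match? YES.
Both conditions hold? YES.

YES


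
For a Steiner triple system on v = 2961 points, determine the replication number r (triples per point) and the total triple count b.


An STS(v) is a 2-(v, 3, 1) BIBD: block size k = 3, λ = 1.
Replication: r(k − 1) = λ(v − 1) ⇒ r·2 = 2961 − 1 = 2960 ⇒ r = 1480.
Block count: bk = vr ⇒ b·3 = 2961·1480 = 4382280 ⇒ b = 1460760.

r = 1480, b = 1460760.


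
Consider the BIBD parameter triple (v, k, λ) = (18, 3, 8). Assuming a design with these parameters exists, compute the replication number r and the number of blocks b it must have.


Any 2-(v, k, λ) BIBD satisfies two necessary conditions:
  (i)  Each point sits in r blocks, and counting incidences through any fixed point gives r(k − 1) = λ(v − 1), so r = λ(v − 1)/(k − 1).
  (ii) Total incidences bk = vr, so b = vr/k.
Step 1: r = λ(v − 1)/(k − 1) = 8·(18 − 1)/(3 − 1) = 8·17/2 = 136/2 = 68.
Step 2: b = vr/k = 18·68/3 = 1224/3 = 408.
Check integrality: r = 68 ∈ Z ✓, b = 408 ∈ Z ✓.
(These identities are necessary conditions: they determine r and b for any design with these parameters, but do not by themselves prove that one exists.)

r = 68, b = 408.


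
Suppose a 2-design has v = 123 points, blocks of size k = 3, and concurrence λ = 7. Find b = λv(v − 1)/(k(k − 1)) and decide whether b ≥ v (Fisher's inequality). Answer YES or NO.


r = λ(v − 1)/(k − 1) = 7·122/2 = 427.
b = vr/k = 123·427/3 = 17507.
Fisher's inequality: b ≥ v ⇔ 17507 ≥ 123? YES.

YES


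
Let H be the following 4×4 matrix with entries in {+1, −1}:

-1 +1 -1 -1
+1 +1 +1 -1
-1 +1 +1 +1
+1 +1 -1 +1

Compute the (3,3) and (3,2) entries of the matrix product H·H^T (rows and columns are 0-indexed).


Row 2 of H: [-1, 1, 1, 1].
Row 3 of H: [1, 1, -1, 1].
(H·H^T)[3][3] = Σ_j H[3][j]·H[3][j] = (1)² + (1)² + (-1)² + (1)² = 1 + 1 + 1 + 1 = 4.
(H·H^T)[3][2] = Σ_j H[3][j]·H[2][j] = (1)·(-1) + (1)·(1) + (-1)·(1) + (1)·(1) = -1 + 1 + -1 + 1 = 0.
So rows 3 and 2 are orthogonal; the diagonal entry equals n = 4.

(3,3) entry = 4; (3,2) entry = 0.


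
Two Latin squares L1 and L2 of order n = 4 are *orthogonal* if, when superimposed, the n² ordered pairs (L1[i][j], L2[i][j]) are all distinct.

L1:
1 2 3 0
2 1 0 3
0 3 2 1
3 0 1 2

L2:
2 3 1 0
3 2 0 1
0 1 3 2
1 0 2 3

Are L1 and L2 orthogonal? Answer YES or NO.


Form the n² = 16 superimposed pairs (L1[i][j], L2[i][j]), row by row (rows and columns indexed from 0):
row 0: (1,2) (2,3) (3,1) (0,0)
row 1: (2,3) (1,2) (0,0) (3,1)
row 2: (0,0) (3,1) (2,3) (1,2)
row 3: (3,1) (0,0) (1,2) (2,3)
Orthogonality requires all 16 pairs distinct.
But the pair (2,3) repeats: cell (0,1) has L1 = 2, L2 = 3, and cell (1,0) has L1 = 2, L2 = 3.
A repeated pair means some other pair never occurs (only 4 distinct pairs out of 16), so the squares are not orthogonal.
Conclusion: NO.

NO


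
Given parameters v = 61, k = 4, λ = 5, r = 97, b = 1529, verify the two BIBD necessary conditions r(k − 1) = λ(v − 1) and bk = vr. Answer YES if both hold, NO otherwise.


Condition (i): r(k − 1) = 97·3 = 291; λ(v − 1) = 5·60 = 300. Match? NO.
Condition (ii): bk = 1529·4 = 6116; vr = 61·97 = 5917. Match? NO.
Both conditions hold? NO.

NO


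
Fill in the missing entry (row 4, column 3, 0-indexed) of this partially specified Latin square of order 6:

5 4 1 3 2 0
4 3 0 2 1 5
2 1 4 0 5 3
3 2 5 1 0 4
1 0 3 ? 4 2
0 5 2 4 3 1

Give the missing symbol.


Row 4 contains symbols [0, 1, 2, 3, 4] — missing [5].
Column 3 contains symbols [0, 1, 2, 3, 4] — missing [5].
The missing symbol must appear in both missing sets; intersection = [5].
Therefore the hidden value is 5.

Missing value = 5.


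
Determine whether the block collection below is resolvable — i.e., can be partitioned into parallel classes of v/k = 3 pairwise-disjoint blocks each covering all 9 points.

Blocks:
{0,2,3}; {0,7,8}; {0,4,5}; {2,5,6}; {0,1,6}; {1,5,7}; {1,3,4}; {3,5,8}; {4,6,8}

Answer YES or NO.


v = 9, block size k = 3, number of blocks = 9.
For resolvability, blocks must partition into parallel classes of size v/k = 3.
Total blocks must therefore be a multiple of 3: 9 = 3·3 + 0 ⇒ divisible ✓.
Consider block {0,4,5}. It intersects every other block in the collection, so no parallel class of size 3 can contain it.
Since every block must belong to some parallel class in a resolution, the collection cannot be partitioned into parallel classes.
Resolvable? NO.

NO


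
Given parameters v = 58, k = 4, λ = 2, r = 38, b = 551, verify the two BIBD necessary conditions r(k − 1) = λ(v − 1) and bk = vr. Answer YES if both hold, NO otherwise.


Condition (i): r(k − 1) = 38·3 = 114; λ(v − 1) = 2·57 = 114. Match? YES.
Condition (ii): bk = 551·4 = 2204; vr = 58·38 = 2204. Match? YES.
Both conditions hold? YES.

YES


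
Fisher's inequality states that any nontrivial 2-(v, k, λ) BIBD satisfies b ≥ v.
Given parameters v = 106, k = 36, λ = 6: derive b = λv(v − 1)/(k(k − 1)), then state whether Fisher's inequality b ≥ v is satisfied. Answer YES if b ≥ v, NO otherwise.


r = λ(v − 1)/(k − 1) = 6·105/35 = 18.
b = vr/k = 106·18/36 = 53.
Fisher's inequality: b ≥ v ⇔ 53 ≥ 106? NO.

NO


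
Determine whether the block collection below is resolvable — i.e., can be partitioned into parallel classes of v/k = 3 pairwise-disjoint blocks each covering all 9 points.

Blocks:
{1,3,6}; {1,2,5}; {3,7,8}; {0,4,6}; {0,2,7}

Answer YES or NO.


v = 9, block size k = 3, number of blocks = 5.
For resolvability, blocks must partition into parallel classes of size v/k = 3.
Total blocks must therefore be a multiple of 3: 5 = 3·1 + 2 ⇒ not divisible ✗.
Resolvable? NO.

NO


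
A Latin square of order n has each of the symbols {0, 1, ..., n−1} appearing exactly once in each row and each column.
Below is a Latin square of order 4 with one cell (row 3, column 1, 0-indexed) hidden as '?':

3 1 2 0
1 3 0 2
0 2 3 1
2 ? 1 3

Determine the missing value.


Row 3 contains symbols [1, 2, 3] — missing [0].
Column 1 contains symbols [1, 2, 3] — missing [0].
The missing symbol must appear in both missing sets; intersection = [0].
Therefore the hidden value is 0.

Missing value = 0.


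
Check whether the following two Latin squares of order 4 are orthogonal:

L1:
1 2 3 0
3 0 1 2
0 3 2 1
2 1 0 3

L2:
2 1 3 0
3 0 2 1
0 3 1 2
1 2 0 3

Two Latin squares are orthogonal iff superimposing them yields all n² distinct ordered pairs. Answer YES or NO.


Form the n² = 16 superimposed pairs (L1[i][j], L2[i][j]), row by row (rows and columns indexed from 0):
row 0: (1,2) (2,1) (3,3) (0,0)
row 1: (3,3) (0,0) (1,2) (2,1)
row 2: (0,0) (3,3) (2,1) (1,2)
row 3: (2,1) (1,2) (0,0) (3,3)
Orthogonality requires all 16 pairs distinct.
But the pair (3,3) repeats: cell (0,2) has L1 = 3, L2 = 3, and cell (1,0) has L1 = 3, L2 = 3.
A repeated pair means some other pair never occurs (only 4 distinct pairs out of 16), so the squares are not orthogonal.
Conclusion: NO.

NO


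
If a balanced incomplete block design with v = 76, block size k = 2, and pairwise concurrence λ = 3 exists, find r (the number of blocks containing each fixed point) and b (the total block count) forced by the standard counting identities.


Any 2-(v, k, λ) BIBD satisfies two necessary conditions:
  (i)  Each point sits in r blocks, and counting incidences through any fixed point gives r(k − 1) = λ(v − 1), so r = λ(v − 1)/(k − 1).
  (ii) Total incidences bk = vr, so b = vr/k.
Step 1: r = λ(v − 1)/(k − 1) = 3·(76 − 1)/(2 − 1) = 3·75/1 = 225/1 = 225.
Step 2: b = vr/k = 76·225/2 = 17100/2 = 8550.
Check integrality: r = 225 ∈ Z ✓, b = 8550 ∈ Z ✓.
(These identities are necessary conditions: they determine r and b for any design with these parameters, but do not by themselves prove that one exists.)

r = 225, b = 8550.


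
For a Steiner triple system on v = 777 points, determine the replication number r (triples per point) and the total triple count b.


An STS(v) is a 2-(v, 3, 1) BIBD: block size k = 3, λ = 1.
Replication: r(k − 1) = λ(v − 1) ⇒ r·2 = 777 − 1 = 776 ⇒ r = 388.
Block count: b = v(v − 1)/6 = 777·776/6 = 602952/6 = 100492.
(Check via bk = vr: 100492·3 = 301476 = 777·388 = 301476 ✓.)

r = 388, b = 100492.


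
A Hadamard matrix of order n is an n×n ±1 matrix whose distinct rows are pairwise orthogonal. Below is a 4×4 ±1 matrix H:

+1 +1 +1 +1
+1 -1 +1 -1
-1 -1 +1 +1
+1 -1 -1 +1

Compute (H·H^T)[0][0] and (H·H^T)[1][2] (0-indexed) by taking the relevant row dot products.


Row 0 of H: [1, 1, 1, 1].
Row 1 of H: [1, -1, 1, -1].
Row 2 of H: [-1, -1, 1, 1].
(H·H^T)[0][0] = Σ_j H[0][j]·H[0][j] = (1)² + (1)² + (1)² + (1)² = 1 + 1 + 1 + 1 = 4.
(H·H^T)[1][2] = Σ_j H[1][j]·H[2][j] = (1)·(-1) + (-1)·(-1) + (1)·(1) + (-1)·(1) = -1 + 1 + 1 + -1 = 0.
So rows 1 and 2 are orthogonal; the diagonal entry equals n = 4.

(0,0) entry = 4; (1,2) entry = 0.


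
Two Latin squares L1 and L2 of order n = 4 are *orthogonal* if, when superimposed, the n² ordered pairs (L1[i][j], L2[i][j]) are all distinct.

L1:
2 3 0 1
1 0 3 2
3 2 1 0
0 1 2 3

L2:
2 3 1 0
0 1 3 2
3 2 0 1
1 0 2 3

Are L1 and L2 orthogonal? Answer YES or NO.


Form the n² = 16 superimposed pairs (L1[i][j], L2[i][j]), row by row (rows and columns indexed from 0):
row 0: (2,2) (3,3) (0,1) (1,0)
row 1: (1,0) (0,1) (3,3) (2,2)
row 2: (3,3) (2,2) (1,0) (0,1)
row 3: (0,1) (1,0) (2,2) (3,3)
Orthogonality requires all 16 pairs distinct.
But the pair (1,0) repeats: cell (0,3) has L1 = 1, L2 = 0, and cell (1,0) has L1 = 1, L2 = 0.
A repeated pair means some other pair never occurs (only 4 distinct pairs out of 16), so the squares are not orthogonal.
Conclusion: NO.

NO


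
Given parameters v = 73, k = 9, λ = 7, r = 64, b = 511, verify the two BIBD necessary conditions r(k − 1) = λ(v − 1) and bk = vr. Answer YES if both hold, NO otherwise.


Condition (i): r(k − 1) = 64·8 = 512; λ(v − 1) = 7·72 = 504. Match? NO.
Condition (ii): bk = 511·9 = 4599; vr = 73·64 = 4672. Match? NO.
Both conditions hold? NO.

NO


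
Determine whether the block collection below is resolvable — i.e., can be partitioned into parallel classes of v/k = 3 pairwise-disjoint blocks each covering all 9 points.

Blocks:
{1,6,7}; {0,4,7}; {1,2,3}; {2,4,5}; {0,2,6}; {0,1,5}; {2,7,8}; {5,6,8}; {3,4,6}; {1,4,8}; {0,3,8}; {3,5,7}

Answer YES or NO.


v = 9, block size k = 3, number of blocks = 12.
For resolvability, blocks must partition into parallel classes of size v/k = 3.
Total blocks must therefore be a multiple of 3: 12 = 3·4 + 0 ⇒ divisible ✓.
Greedy packing gives 4 candidate class(es). Each should be a full parallel class (size 3, covers all 9 points).
  Class 1 (3 blocks): {1,6,7}; {2,4,5}; {0,3,8}. Points covered: [0, 1, 2, 3, 4, 5, 6, 7, 8].
  Class 2 (3 blocks): {0,4,7}; {1,2,3}; {5,6,8}. Points covered: [0, 1, 2, 3, 4, 5, 6, 7, 8].
  Class 3 (3 blocks): {0,2,6}; {1,4,8}; {3,5,7}. Points covered: [0, 1, 2, 3, 4, 5, 6, 7, 8].
  Class 4 (3 blocks): {0,1,5}; {2,7,8}; {3,4,6}. Points covered: [0, 1, 2, 3, 4, 5, 6, 7, 8].
All classes full (size 3)? YES. All classes cover every point? YES.
Resolvable? YES.

YES


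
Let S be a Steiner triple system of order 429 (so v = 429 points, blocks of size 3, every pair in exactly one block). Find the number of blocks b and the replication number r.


An STS(v) is a 2-(v, 3, 1) BIBD: block size k = 3, λ = 1.
Replication: r(k − 1) = λ(v − 1) ⇒ r·2 = 429 − 1 = 428 ⇒ r = 214.
Block count: bk = vr ⇒ b·3 = 429·214 = 91806 ⇒ b = 30602.

r = 214, b = 30602.


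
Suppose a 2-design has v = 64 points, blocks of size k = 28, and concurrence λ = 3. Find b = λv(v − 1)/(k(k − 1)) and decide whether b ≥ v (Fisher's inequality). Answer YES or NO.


r = λ(v − 1)/(k − 1) = 3·63/27 = 7.
b = vr/k = 64·7/28 = 16.
Fisher's inequality: b ≥ v ⇔ 16 ≥ 64? NO.

NO


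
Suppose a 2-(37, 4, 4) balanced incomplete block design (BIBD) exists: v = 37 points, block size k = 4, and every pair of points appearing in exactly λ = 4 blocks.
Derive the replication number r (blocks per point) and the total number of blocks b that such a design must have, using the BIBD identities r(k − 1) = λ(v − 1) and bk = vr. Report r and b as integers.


Any 2-(v, k, λ) BIBD satisfies two necessary conditions:
  (i)  Each point sits in r blocks, and counting incidences through any fixed point gives r(k − 1) = λ(v − 1), so r = λ(v − 1)/(k − 1).
  (ii) Total incidences bk = vr, so b = vr/k.
Step 1: r = λ(v − 1)/(k − 1) = 4·(37 − 1)/(4 − 1) = 4·36/3 = 144/3 = 48.
Step 2: b = vr/k = 37·48/4 = 1776/4 = 444.
Check integrality: r = 48 ∈ Z ✓, b = 444 ∈ Z ✓.
(These identities are necessary conditions: they determine r and b for any design with these parameters, but do not by themselves prove that one exists.)

r = 48, b = 444.


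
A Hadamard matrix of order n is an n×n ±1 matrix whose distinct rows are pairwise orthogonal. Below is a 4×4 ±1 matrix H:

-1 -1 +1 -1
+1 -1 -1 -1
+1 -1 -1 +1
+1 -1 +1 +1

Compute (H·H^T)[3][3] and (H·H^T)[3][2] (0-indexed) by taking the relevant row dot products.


Row 2 of H: [1, -1, -1, 1].
Row 3 of H: [1, -1, 1, 1].
(H·H^T)[3][3] = Σ_j H[3][j]·H[3][j] = (1)² + (-1)² + (1)² + (1)² = 1 + 1 + 1 + 1 = 4.
(H·H^T)[3][2] = Σ_j H[3][j]·H[2][j] = (1)·(1) + (-1)·(-1) + (1)·(-1) + (1)·(1) = 1 + 1 + -1 + 1 = 2.
Rows 3 and 2 are not orthogonal (dot product = 2 ≠ 0), so H is not a Hadamard matrix.

(3,3) entry = 4; (3,2) entry = 2.


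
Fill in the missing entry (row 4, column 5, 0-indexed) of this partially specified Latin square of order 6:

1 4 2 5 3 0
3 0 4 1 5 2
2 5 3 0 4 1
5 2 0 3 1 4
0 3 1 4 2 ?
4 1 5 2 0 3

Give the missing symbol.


Row 4 contains symbols [0, 1, 2, 3, 4] — missing [5].
Column 5 contains symbols [0, 1, 2, 3, 4] — missing [5].
The missing symbol must appear in both missing sets; intersection = [5].
Therefore the hidden value is 5.

Missing value = 5.


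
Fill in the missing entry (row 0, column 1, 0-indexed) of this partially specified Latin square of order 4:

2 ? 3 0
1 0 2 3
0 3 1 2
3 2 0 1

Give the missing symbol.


Row 0 contains symbols [0, 2, 3] — missing [1].
Column 1 contains symbols [0, 2, 3] — missing [1].
The missing symbol must appear in both missing sets; intersection = [1].
Therefore the hidden value is 1.

Missing value = 1.


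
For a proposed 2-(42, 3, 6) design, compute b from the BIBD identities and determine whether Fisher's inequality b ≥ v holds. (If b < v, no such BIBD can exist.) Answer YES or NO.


r = λ(v − 1)/(k − 1) = 6·41/2 = 123.
b = vr/k = 42·123/3 = 1722.
Fisher's inequality: b ≥ v ⇔ 1722 ≥ 42? YES.

YES


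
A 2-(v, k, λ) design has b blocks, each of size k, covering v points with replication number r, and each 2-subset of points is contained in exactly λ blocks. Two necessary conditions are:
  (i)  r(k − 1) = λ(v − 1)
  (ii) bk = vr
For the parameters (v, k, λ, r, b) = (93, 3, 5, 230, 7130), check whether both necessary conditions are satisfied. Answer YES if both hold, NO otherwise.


Condition (i): r(k − 1) = 230·2 = 460; λ(v − 1) = 5·92 = 460. Match? YES.
Condition (ii): bk = 7130·3 = 21390; vr = 93·230 = 21390. Match? YES.
Both conditions hold? YES.

YES


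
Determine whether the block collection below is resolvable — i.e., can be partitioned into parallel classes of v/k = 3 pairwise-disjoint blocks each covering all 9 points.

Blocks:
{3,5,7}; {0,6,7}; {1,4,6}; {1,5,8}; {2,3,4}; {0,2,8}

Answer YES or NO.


v = 9, block size k = 3, number of blocks = 6.
For resolvability, blocks must partition into parallel classes of size v/k = 3.
Total blocks must therefore be a multiple of 3: 6 = 3·2 + 0 ⇒ divisible ✓.
Greedy packing gives 2 candidate class(es). Each should be a full parallel class (size 3, covers all 9 points).
  Class 1 (3 blocks): {3,5,7}; {1,4,6}; {0,2,8}. Points covered: [0, 1, 2, 3, 4, 5, 6, 7, 8].
  Class 2 (3 blocks): {0,6,7}; {1,5,8}; {2,3,4}. Points covered: [0, 1, 2, 3, 4, 5, 6, 7, 8].
All classes full (size 3)? YES. All classes cover every point? YES.
Resolvable? YES.

YES


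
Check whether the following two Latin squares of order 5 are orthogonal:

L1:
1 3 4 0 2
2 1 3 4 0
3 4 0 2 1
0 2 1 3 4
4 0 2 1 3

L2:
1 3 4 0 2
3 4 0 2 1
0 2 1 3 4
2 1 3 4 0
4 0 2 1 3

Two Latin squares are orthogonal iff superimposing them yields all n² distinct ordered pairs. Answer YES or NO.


Form the n² = 25 superimposed pairs (L1[i][j], L2[i][j]), row by row (rows and columns indexed from 0):
row 0: (1,1) (3,3) (4,4) (0,0) (2,2)
row 1: (2,3) (1,4) (3,0) (4,2) (0,1)
row 2: (3,0) (4,2) (0,1) (2,3) (1,4)
row 3: (0,2) (2,1) (1,3) (3,4) (4,0)
row 4: (4,4) (0,0) (2,2) (1,1) (3,3)
Orthogonality requires all 25 pairs distinct.
But the pair (3,0) repeats: cell (1,2) has L1 = 3, L2 = 0, and cell (2,0) has L1 = 3, L2 = 0.
A repeated pair means some other pair never occurs (only 15 distinct pairs out of 25), so the squares are not orthogonal.
Conclusion: NO.

NO


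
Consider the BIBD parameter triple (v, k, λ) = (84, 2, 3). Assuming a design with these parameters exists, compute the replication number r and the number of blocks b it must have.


Any 2-(v, k, λ) BIBD satisfies two necessary conditions:
  (i)  Each point sits in r blocks, and counting incidences through any fixed point gives r(k − 1) = λ(v − 1), so r = λ(v − 1)/(k − 1).
  (ii) Total incidences bk = vr, so b = vr/k.
Step 1: r = λ(v − 1)/(k − 1) = 3·(84 − 1)/(2 − 1) = 3·83/1 = 249/1 = 249.
Step 2: b = vr/k = 84·249/2 = 20916/2 = 10458.
Check integrality: r = 249 ∈ Z ✓, b = 10458 ∈ Z ✓.
(These identities are necessary conditions: they determine r and b for any design with these parameters, but do not by themselves prove that one exists.)

r = 249, b = 10458.


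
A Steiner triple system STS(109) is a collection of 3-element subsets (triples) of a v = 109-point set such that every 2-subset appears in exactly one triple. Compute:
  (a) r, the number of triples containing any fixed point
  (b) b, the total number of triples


An STS(v) is a 2-(v, 3, 1) BIBD: block size k = 3, λ = 1.
Replication: r(k − 1) = λ(v − 1) ⇒ r·2 = 109 − 1 = 108 ⇒ r = 54.
Block count: b = v(v − 1)/6 = 109·108/6 = 11772/6 = 1962.
(Check via bk = vr: 1962·3 = 5886 = 109·54 = 5886 ✓.)

r = 54, b = 1962.


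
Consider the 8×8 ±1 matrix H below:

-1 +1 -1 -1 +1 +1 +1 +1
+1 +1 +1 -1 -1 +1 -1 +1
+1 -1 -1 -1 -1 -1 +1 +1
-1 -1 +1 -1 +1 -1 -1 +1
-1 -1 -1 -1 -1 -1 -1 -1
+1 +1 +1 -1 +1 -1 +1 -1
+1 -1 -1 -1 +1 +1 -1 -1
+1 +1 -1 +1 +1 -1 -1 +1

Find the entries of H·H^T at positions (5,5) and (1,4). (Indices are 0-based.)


Row 1 of H: [1, 1, 1, -1, -1, 1, -1, 1].
Row 4 of H: [-1, -1, -1, -1, -1, -1, -1, -1].
Row 5 of H: [1, 1, 1, -1, 1, -1, 1, -1].
(H·H^T)[5][5] = Σ_j H[5][j]·H[5][j] = (1)² + (1)² + (1)² + (-1)² + (1)² + (-1)² + (1)² + (-1)² = 1 + 1 + 1 + 1 + 1 + 1 + 1 + 1 = 8.
(H·H^T)[1][4] = Σ_j H[1][j]·H[4][j] = (1)·(-1) + (1)·(-1) + (1)·(-1) + (-1)·(-1) + (-1)·(-1) + (1)·(-1) + (-1)·(-1) + (1)·(-1) = -1 + -1 + -1 + 1 + 1 + -1 + 1 + -1 = -2.
Rows 1 and 4 are not orthogonal (dot product = -2 ≠ 0), so H is not a Hadamard matrix.

(5,5) entry = 8; (1,4) entry = -2.


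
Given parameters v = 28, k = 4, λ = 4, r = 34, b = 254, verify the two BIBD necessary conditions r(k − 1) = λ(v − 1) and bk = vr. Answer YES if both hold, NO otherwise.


Condition (i): r(k − 1) = 34·3 = 102; λ(v − 1) = 4·27 = 108. Match? NO.
Condition (ii): bk = 254·4 = 1016; vr = 28·34 = 952. Match? NO.
Both conditions hold? NO.

NO


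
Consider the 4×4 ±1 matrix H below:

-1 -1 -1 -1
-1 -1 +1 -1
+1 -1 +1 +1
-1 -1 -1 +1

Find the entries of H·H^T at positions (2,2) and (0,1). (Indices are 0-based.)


Row 0 of H: [-1, -1, -1, -1].
Row 1 of H: [-1, -1, 1, -1].
Row 2 of H: [1, -1, 1, 1].
(H·H^T)[2][2] = Σ_j H[2][j]·H[2][j] = (1)² + (-1)² + (1)² + (1)² = 1 + 1 + 1 + 1 = 4.
(H·H^T)[0][1] = Σ_j H[0][j]·H[1][j] = (-1)·(-1) + (-1)·(-1) + (-1)·(1) + (-1)·(-1) = 1 + 1 + -1 + 1 = 2.
Rows 0 and 1 are not orthogonal (dot product = 2 ≠ 0), so H is not a Hadamard matrix.

(2,2) entry = 4; (0,1) entry = 2.


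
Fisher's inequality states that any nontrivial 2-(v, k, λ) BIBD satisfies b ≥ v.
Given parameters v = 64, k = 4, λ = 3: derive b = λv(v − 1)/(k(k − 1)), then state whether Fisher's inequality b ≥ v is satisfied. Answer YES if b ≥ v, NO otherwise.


b = λv(v − 1)/(k(k − 1)) = 3·64·63/(4·3) = 12096/12 = 1008.
Compare with v = 64: b ≥ v, so Fisher's inequality holds.

YES


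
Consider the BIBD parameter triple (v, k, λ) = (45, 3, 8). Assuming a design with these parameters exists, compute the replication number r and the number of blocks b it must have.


Any 2-(v, k, λ) BIBD satisfies two necessary conditions:
  (i)  Each point sits in r blocks, and counting incidences through any fixed point gives r(k − 1) = λ(v − 1), so r = λ(v − 1)/(k − 1).
  (ii) Total incidences bk = vr, so b = vr/k.
Step 1: r = λ(v − 1)/(k − 1) = 8·(45 − 1)/(3 − 1) = 8·44/2 = 352/2 = 176.
Step 2: b = vr/k = 45·176/3 = 7920/3 = 2640.
Check integrality: r = 176 ∈ Z ✓, b = 2640 ∈ Z ✓.
(These identities are necessary conditions: they determine r and b for any design with these parameters, but do not by themselves prove that one exists.)

r = 176, b = 2640.


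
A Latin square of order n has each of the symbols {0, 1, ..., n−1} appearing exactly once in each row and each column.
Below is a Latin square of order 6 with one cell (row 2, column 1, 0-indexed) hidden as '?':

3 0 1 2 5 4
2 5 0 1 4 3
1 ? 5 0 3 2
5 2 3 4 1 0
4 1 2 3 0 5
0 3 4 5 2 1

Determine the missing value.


Row 2 contains symbols [0, 1, 2, 3, 5] — missing [4].
Column 1 contains symbols [0, 1, 2, 3, 5] — missing [4].
The missing symbol must appear in both missing sets; intersection = [4].
Therefore the hidden value is 4.

Missing value = 4.


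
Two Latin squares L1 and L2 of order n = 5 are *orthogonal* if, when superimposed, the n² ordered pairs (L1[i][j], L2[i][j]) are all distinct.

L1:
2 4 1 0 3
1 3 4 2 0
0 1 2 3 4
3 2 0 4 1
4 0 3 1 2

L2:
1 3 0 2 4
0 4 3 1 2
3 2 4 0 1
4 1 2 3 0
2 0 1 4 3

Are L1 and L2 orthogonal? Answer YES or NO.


Form the n² = 25 superimposed pairs (L1[i][j], L2[i][j]), row by row (rows and columns indexed from 0):
row 0: (2,1) (4,3) (1,0) (0,2) (3,4)
row 1: (1,0) (3,4) (4,3) (2,1) (0,2)
row 2: (0,3) (1,2) (2,4) (3,0) (4,1)
row 3: (3,4) (2,1) (0,2) (4,3) (1,0)
row 4: (4,2) (0,0) (3,1) (1,4) (2,3)
Orthogonality requires all 25 pairs distinct.
But the pair (1,0) repeats: cell (0,2) has L1 = 1, L2 = 0, and cell (1,0) has L1 = 1, L2 = 0.
A repeated pair means some other pair never occurs (only 15 distinct pairs out of 25), so the squares are not orthogonal.
Conclusion: NO.

NO


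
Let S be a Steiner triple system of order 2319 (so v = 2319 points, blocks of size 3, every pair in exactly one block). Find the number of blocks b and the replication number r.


An STS(v) is a 2-(v, 3, 1) BIBD: block size k = 3, λ = 1.
Replication: r(k − 1) = λ(v − 1) ⇒ r·2 = 2319 − 1 = 2318 ⇒ r = 1159.
Block count: bk = vr ⇒ b·3 = 2319·1159 = 2687721 ⇒ b = 895907.

r = 1159, b = 895907.


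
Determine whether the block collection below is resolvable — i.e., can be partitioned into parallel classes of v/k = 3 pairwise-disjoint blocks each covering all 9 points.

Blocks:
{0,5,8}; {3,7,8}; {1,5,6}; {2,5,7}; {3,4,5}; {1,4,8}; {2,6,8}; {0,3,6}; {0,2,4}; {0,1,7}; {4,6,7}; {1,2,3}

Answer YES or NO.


v = 9, block size k = 3, number of blocks = 12.
For resolvability, blocks must partition into parallel classes of size v/k = 3.
Total blocks must therefore be a multiple of 3: 12 = 3·4 + 0 ⇒ divisible ✓.
Greedy packing gives 4 candidate class(es). Each should be a full parallel class (size 3, covers all 9 points).
  Class 1 (3 blocks): {0,5,8}; {4,6,7}; {1,2,3}. Points covered: [0, 1, 2, 3, 4, 5, 6, 7, 8].
  Class 2 (3 blocks): {3,7,8}; {1,5,6}; {0,2,4}. Points covered: [0, 1, 2, 3, 4, 5, 6, 7, 8].
  Class 3 (3 blocks): {2,5,7}; {1,4,8}; {0,3,6}. Points covered: [0, 1, 2, 3, 4, 5, 6, 7, 8].
  Class 4 (3 blocks): {3,4,5}; {2,6,8}; {0,1,7}. Points covered: [0, 1, 2, 3, 4, 5, 6, 7, 8].
All classes full (size 3)? YES. All classes cover every point? YES.
Resolvable? YES.

YES
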